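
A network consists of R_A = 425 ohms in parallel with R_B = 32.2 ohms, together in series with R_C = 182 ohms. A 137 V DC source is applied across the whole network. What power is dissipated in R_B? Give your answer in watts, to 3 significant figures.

Collapse the R_A‖R_B pair into one equivalent R_p; then R_p and R_C form a series string.
R_p = (425×32.2)/(425+32.2) = 29.93 Ω
R_total = R_p + 182 = 29.93 + 182 = 211.9 Ω
I = V / R_total = 137 / 211.9 = 0.6464 A
Voltage across the parallel pair: V_p = I × R_p = 0.6464 × 29.93 = 19.35 V
Use P = V²/R for R_B with V = V_p.
P_R_B = (19.35)² / 32.2 = 11.63 W

11.6 W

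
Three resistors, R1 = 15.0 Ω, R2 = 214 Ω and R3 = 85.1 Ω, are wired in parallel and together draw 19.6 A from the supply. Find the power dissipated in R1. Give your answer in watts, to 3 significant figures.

3710 W

The branches share the same voltage, but only the total current is given — find V from the equivalent resistance first.
1/R_eq = 1/15.0 + 1/214 + 1/85.1 ⇒ R_eq = 12.04 Ω
V = I_total × R_eq = 19.60 × 12.04 = 235.9 V
P_R1 = V² / R1 = (235.9)² / 15.0 = 3710 W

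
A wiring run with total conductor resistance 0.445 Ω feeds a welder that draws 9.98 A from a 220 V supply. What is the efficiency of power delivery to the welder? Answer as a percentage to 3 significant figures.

The wiring run carries the full 9.98 A.
P_line = I² R_line = (9.980)² × 0.445 = 44.32 W
P_source = V I = 220 × 9.980 = 2196 W; P_load = 2151 W
η = P_load / P_source = 2151 / 2196 = 0.9798

98.0 %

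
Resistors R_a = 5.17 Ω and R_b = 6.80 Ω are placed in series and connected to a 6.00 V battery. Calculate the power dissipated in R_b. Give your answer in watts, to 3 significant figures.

1.71 W

Since the resistors are in series they all carry the loop current I = V/R_total; the power in any one is I²R.
R_total = 5.17 + 6.80 = 11.97 Ω
I = V / R_total = 6.00 / 11.97 = 0.5013 A
P_R_b = I² × R_b = (0.5013)² × 6.80 = 1.709 W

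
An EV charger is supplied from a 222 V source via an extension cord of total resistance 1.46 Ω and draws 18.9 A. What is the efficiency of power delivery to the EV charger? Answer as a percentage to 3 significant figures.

The extension cord carries the full 18.9 A.
P_line = I² R_line = (18.90)² × 1.46 = 521.5 W
P_source = V I = 222 × 18.90 = 4196 W; P_load = 3674 W
η = P_load / P_source = 3674 / 4196 = 0.8757

87.6 %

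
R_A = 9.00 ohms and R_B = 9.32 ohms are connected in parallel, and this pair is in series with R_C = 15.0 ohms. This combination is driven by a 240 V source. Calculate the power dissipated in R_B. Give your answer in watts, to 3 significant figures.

Reduce the parallel combination to a single R_p; the circuit then becomes R_p in series with the remaining resistor.
R_p = (9.00×9.32)/(9.00+9.32) = 4.579 Ω
R_total = R_p + 15.0 = 4.579 + 15.0 = 19.58 Ω
I = V / R_total = 240 / 19.58 = 12.26 A
Voltage across the parallel pair: V_p = I × R_p = 12.26 × 4.579 = 56.13 V
Use P = V²/R for R_B with V = V_p.
P_R_B = (56.13)² / 9.32 = 338.0 W

338 W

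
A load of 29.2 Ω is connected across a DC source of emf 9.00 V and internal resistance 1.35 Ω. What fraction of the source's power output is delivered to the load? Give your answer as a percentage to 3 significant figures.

95.6 %

Both r and R carry the same current, so the power split is just the resistance split: η = R/(R+r).
η = R / (R + r) = 29.2 / (29.2 + 1.35) = 0.9558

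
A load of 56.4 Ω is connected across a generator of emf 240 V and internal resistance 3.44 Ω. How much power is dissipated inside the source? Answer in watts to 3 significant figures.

55.3 W

The internal resistance carries the same current as the load; P_int = I²r.
I = ε / (r + R) = 240 / (3.44 + 56.4) = 4.011 A
P_int = I² r = (4.011)² × 3.44 = 55.33 W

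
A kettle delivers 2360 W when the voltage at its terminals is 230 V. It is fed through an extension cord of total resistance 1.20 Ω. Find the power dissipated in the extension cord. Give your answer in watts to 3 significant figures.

Only the current and the line resistance are needed for the I²R loss.
I = P / V = 2360 / 230 = 10.26 A through the extension cord.
P_line = I² R_line = (10.26)² × 1.20 = 126.3 W

126 W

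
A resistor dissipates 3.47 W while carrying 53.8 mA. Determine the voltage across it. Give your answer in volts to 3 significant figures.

The two known quantities fix the third via V = P / I.
V = 3.47 / 0.05380 = 64.50 V

64.5 V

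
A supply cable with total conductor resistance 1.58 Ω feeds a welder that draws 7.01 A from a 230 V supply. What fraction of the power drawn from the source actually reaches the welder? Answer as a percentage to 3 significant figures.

The supply cable carries the full 7.01 A.
P_line = I² R_line = (7.010)² × 1.58 = 77.64 W
P_source = V I = 230 × 7.010 = 1612 W; P_load = 1535 W
η = P_load / P_source = 1535 / 1612 = 0.9518

95.2 %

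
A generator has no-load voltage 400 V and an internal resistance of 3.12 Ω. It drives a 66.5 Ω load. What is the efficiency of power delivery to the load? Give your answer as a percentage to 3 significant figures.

95.5 %

Efficiency is P_load / P_total. With a series r and R sharing the same I, P = I²R for each, so η = R/(R+r).
η = R / (R + r) = 66.5 / (66.5 + 3.12) = 0.9552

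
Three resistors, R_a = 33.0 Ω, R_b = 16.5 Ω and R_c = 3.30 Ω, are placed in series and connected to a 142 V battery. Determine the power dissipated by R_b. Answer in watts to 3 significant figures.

119 W

Series elements share the same current, so find I first, then use P = I²R.
R_total = 33.0 + 16.5 + 3.30 = 52.80 Ω
I = V / R_total = 142 / 52.80 = 2.689 A
P_R_b = I² × R_b = (2.689)² × 16.5 = 119.3 W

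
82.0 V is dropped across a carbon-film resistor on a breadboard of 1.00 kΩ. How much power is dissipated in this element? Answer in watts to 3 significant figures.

6.72 W

With V across and R both known, P = V²/R gives the dissipation directly.
P = (82.0 V)² / 1000 Ω = 6.724 W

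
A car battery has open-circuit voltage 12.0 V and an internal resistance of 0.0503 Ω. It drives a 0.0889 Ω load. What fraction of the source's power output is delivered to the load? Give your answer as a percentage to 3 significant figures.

63.9 %

Both r and R carry the same current, so the power split is just the resistance split: η = R/(R+r).
η = R / (R + r) = 0.0889 / (0.0889 + 0.0503) = 0.6386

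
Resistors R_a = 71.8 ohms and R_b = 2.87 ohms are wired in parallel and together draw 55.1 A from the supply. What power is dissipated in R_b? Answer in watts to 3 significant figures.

Parallel branches share V, not I — compute V via R_eq, then use V²/R for the target branch.
1/R_eq = 1/71.8 + 1/2.87 ⇒ R_eq = 2.760 Ω
V = I_total × R_eq = 55.10 × 2.760 = 152.1 V
P_R_b = V² / R_b = (152.1)² / 2.87 = 8056 W

8060 W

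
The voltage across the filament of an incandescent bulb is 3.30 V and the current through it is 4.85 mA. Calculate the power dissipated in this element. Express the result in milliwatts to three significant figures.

With V and I both given, power follows immediately from P = V I.
P = 3.30 V × 0.004850 A = 0.01600 W

16.0 mW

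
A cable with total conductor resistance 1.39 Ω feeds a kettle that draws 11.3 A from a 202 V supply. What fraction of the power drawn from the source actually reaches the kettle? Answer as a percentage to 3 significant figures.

The cable carries the full 11.3 A.
P_line = I² R_line = (11.30)² × 1.39 = 177.5 W
P_source = V I = 202 × 11.30 = 2283 W; P_load = 2105 W
η = P_load / P_source = 2105 / 2283 = 0.9222

92.2 %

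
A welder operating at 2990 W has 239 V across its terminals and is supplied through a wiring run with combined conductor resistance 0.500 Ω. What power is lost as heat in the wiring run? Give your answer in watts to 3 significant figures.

Only the current and the line resistance are needed for the I²R loss.
I = P / V = 2990 / 239 = 12.51 A through the wiring run.
P_line = I² R_line = (12.51)² × 0.500 = 78.26 W

78.3 W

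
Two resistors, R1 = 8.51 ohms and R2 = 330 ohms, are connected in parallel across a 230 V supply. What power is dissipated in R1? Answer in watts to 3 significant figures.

Each parallel branch sees the full supply voltage, so P = V²/R applies directly to the target branch.
P_R1 = V² / R1 = (230)² / 8.51 Ω = 6216 W

6220 W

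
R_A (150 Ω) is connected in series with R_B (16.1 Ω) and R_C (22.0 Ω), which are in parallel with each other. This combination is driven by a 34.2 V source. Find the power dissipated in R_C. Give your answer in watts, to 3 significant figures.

First combine the parallel branches into one equivalent R_p, then R_A + R_p is a series pair.
R_p = (16.1×22.0)/(16.1+22.0) = 9.297 Ω
R_total = 150 + 9.297 = 159.3 Ω
I = V / R_total = 34.2 / 159.3 = 0.2147 A
Voltage across the parallel pair: V_p = I × R_p = 0.2147 × 9.297 = 1.996 V
With V_p across R_C, its power is V_p²/R_C.
P_R_C = (1.996)² / 22.0 = 0.1811 W

0.181 W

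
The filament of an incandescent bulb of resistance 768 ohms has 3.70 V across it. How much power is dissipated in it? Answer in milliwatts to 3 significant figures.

17.8 mW

Voltage and resistance are given, so P = V²/R is the one-step route.
P = (3.70 V)² / 768 Ω = 0.01783 W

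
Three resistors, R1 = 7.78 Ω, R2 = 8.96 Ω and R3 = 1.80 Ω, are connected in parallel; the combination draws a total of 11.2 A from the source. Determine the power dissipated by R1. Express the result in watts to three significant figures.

Parallel branches share V, not I — compute V via R_eq, then use V²/R for the target branch.
1/R_eq = 1/7.78 + 1/8.96 + 1/1.80 ⇒ R_eq = 1.257 Ω
V = I_total × R_eq = 11.20 × 1.257 = 14.08 V
P_R1 = V² / R1 = (14.08)² / 7.78 = 25.47 W

25.5 W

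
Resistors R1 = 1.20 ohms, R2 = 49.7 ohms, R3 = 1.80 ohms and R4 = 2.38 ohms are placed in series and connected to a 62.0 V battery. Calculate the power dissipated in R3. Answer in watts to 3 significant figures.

2.28 W

In a series string the same current flows through every resistor — find that current, then P = I²R for the one we want.
R_total = 1.20 + 49.7 + 1.80 + 2.38 = 55.08 Ω
I = V / R_total = 62.0 / 55.08 = 1.126 A
P_R3 = I² × R3 = (1.126)² × 1.80 = 2.281 W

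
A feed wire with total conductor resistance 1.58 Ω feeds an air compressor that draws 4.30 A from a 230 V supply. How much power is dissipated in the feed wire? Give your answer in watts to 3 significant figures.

29.2 W

Line loss is just I²R for the cable — we know both I and R_line directly.
The feed wire carries the full 4.30 A.
P_line = I² R_line = (4.300)² × 1.58 = 29.21 W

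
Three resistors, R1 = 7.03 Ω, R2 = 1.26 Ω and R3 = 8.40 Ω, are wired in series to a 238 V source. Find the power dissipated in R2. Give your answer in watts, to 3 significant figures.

Every series element carries the same I. Get I from the total resistance, then P = I² × R2.
R_total = 7.03 + 1.26 + 8.40 = 16.69 Ω
I = V / R_total = 238 / 16.69 = 14.26 A
P_R2 = I² × R2 = (14.26)² × 1.26 = 256.2 W

256 W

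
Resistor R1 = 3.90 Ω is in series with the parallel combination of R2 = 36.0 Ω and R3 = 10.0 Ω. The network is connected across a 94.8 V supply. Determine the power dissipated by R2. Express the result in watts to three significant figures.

Reduce the parallel pair to R_p first; the network is then a simple series string.
R_p = (36.0×10.0)/(36.0+10.0) = 7.826 Ω
R_total = 3.90 + 7.826 = 11.73 Ω
I = V / R_total = 94.8 / 11.73 = 8.085 A
Voltage across the parallel pair: V_p = I × R_p = 8.085 × 7.826 = 63.27 V
R2 is across V_p, so use P = V²/R for that branch.
P_R2 = (63.27)² / 36.0 = 111.2 W

111 W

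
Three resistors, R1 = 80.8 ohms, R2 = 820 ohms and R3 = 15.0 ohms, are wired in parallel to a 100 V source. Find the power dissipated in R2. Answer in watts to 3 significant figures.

Every branch has 100 V across it, so for R2 the power is simply V²/R.
P_R2 = V² / R2 = (100)² / 820 Ω = 12.20 W

12.2 W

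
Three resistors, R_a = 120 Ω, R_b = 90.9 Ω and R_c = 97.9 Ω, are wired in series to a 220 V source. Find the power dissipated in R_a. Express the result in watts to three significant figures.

60.9 W

In a series string the same current flows through every resistor — find that current, then P = I²R for the one we want.
R_total = 120 + 90.9 + 97.9 = 308.8 Ω
I = V / R_total = 220 / 308.8 = 0.7124 A
P_R_a = I² × R_a = (0.7124)² × 120 = 60.91 W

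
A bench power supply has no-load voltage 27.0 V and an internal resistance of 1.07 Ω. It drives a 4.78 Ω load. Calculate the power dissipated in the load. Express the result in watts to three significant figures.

Load and internal resistance form a series loop — compute the loop current, then the load power via I²R.
I = ε / (r + R) = 27.0 / (1.07 + 4.78) = 4.615 A
P_load = I² R = (4.615)² × 4.78 = 101.8 W

102 W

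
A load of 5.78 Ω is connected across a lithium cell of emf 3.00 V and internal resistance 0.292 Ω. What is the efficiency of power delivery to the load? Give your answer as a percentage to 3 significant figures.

Efficiency is P_load / P_total. With a series r and R sharing the same I, P = I²R for each, so η = R/(R+r).
η = R / (R + r) = 5.78 / (5.78 + 0.292) = 0.9519

95.2 %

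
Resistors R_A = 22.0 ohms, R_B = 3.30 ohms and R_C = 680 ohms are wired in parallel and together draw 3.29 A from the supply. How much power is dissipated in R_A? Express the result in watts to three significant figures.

4.02 W

The branches share the same voltage, but only the total current is given — find V from the equivalent resistance first.
1/R_eq = 1/22.0 + 1/3.30 + 1/680 ⇒ R_eq = 2.858 Ω
V = I_total × R_eq = 3.290 × 2.858 = 9.401 V
P_R_A = V² / R_A = (9.401)² / 22.0 = 4.017 W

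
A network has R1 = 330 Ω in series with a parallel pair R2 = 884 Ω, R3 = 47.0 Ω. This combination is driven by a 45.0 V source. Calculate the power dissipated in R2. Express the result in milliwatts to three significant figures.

32.5 mW

First combine the parallel branches into one equivalent R_p, then R1 + R_p is a series pair.
R_p = (884×47.0)/(884+47.0) = 44.63 Ω
R_total = 330 + 44.63 = 374.6 Ω
I = V / R_total = 45.0 / 374.6 = 0.1201 A
Voltage across the parallel pair: V_p = I × R_p = 0.1201 × 44.63 = 5.361 V
R2 sees V_p directly, so P = V_p² / R2.
P_R2 = (5.361)² / 884 = 0.03251 W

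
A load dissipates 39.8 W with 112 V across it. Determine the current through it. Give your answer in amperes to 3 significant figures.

0.355 A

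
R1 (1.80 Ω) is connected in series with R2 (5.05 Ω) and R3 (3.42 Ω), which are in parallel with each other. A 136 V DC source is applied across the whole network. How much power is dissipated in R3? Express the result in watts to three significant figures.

Reduce the parallel pair to R_p first; the network is then a simple series string.
R_p = (5.05×3.42)/(5.05+3.42) = 2.039 Ω
R_total = 1.80 + 2.039 = 3.839 Ω
I = V / R_total = 136 / 3.839 = 35.43 A
Voltage across the parallel pair: V_p = I × R_p = 35.43 × 2.039 = 72.23 V
With V_p across R3, its power is V_p²/R3.
P_R3 = (72.23)² / 3.42 = 1526 W

1530 W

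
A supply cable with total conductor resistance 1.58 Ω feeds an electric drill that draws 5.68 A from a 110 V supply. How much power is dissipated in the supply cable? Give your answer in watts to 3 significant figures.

51.0 W

Only the current and the line resistance are needed for the I²R loss.
The supply cable carries the full 5.68 A.
P_line = I² R_line = (5.680)² × 1.58 = 50.97 W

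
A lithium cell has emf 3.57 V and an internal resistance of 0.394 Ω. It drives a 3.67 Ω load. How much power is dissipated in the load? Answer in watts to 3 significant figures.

Find the circuit current first, then P = I²R for the load (series elements share I).
I = ε / (r + R) = 3.57 / (0.394 + 3.67) = 0.8784 A
P_load = I² R = (0.8784)² × 3.67 = 2.832 W

2.83 W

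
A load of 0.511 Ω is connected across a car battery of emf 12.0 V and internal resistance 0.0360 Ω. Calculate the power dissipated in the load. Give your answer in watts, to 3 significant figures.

The internal resistance and the load are in series, so the same I flows through both; get I from ε/(r+R), then I²R for the load.
I = ε / (r + R) = 12.0 / (0.0360 + 0.511) = 21.94 A
P_load = I² R = (21.94)² × 0.511 = 245.9 W

246 W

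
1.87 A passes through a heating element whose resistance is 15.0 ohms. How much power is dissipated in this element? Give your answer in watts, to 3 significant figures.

52.5 W

Current and resistance are given, so P = I²R is the direct form.
P = (1.870 A)² × 15.0 Ω = 52.45 W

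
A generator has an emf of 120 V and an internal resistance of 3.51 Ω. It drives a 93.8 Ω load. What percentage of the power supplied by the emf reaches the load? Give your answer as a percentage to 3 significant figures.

96.4 %

η = P_load/(P_load+P_int) = I²R/(I²R+I²r) = R/(R+r) — the I² cancels for series elements.
η = R / (R + r) = 93.8 / (93.8 + 3.51) = 0.9639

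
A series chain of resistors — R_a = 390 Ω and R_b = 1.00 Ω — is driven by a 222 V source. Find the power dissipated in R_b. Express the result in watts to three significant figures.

The current is common to all series resistors; compute it, then apply P = I²R for the target.
R_total = 390 + 1.00 = 391.0 Ω
I = V / R_total = 222 / 391.0 = 0.5678 A
P_R_b = I² × R_b = (0.5678)² × 1.00 = 0.3224 W

0.322 W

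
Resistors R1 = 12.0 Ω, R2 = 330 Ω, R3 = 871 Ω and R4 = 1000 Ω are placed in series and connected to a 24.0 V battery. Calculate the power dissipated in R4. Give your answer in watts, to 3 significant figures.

In a series string the same current flows through every resistor — find that current, then P = I²R for the one we want.
R_total = 12.0 + 330 + 871 + 1000 = 2213 Ω
I = V / R_total = 24.0 / 2213 = 0.01085 A
P_R4 = I² × R4 = (0.01085)² × 1000 = 0.1176 W

0.118 W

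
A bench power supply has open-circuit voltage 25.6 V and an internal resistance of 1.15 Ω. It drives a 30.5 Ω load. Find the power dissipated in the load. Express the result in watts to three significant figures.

The internal resistance and the load are in series, so the same I flows through both; get I from ε/(r+R), then I²R for the load.
I = ε / (r + R) = 25.6 / (1.15 + 30.5) = 0.8088 A
P_load = I² R = (0.8088)² × 30.5 = 19.95 W

20.0 W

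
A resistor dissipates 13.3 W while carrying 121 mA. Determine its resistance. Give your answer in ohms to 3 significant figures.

908 Ω

Inverting the appropriate power form: R = P / I².
R = 13.3 / (0.1210)² = 908.4 Ω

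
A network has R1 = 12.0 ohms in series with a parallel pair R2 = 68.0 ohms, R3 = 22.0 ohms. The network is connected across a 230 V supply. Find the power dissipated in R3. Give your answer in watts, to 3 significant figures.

Reduce the parallel pair to R_p first; the network is then a simple series string.
R_p = (68.0×22.0)/(68.0+22.0) = 16.62 Ω
R_total = 12.0 + 16.62 = 28.62 Ω
I = V / R_total = 230 / 28.62 = 8.036 A
Voltage across the parallel pair: V_p = I × R_p = 8.036 × 16.62 = 133.6 V
With V_p across R3, its power is V_p²/R3.
P_R3 = (133.6)² / 22.0 = 811.0 W

811 W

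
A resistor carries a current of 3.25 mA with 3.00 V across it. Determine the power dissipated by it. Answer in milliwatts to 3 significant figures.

Both the voltage across and the current through the element are known, so P = V I applies directly.
P = 3.00 V × 0.003250 A = 0.009750 W

9.75 mW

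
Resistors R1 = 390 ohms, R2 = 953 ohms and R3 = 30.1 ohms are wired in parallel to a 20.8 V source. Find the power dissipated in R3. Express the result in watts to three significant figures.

Every branch has 20.8 V across it, so for R3 the power is simply V²/R.
P_R3 = V² / R3 = (20.8)² / 30.1 Ω = 14.37 W

14.4 W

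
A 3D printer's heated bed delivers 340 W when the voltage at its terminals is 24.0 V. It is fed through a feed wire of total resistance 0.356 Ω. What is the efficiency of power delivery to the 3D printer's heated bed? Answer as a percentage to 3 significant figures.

82.6 %

I = P / V = 340 / 24.0 = 14.17 A through the feed wire.
P_line = I² R_line = (14.17)² × 0.356 = 71.45 W
P_source = P_load + P_line = 340.0 + 71.45 = 411.4 W
η = P_load / P_source = 340.0 / 411.4 = 0.8264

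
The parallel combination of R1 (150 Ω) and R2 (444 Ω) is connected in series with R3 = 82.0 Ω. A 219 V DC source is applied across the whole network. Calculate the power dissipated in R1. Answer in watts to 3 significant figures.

First find R_p for the parallel pair, then treat R_p + R3 as a series loop.
R_p = (150×444)/(150+444) = 112.1 Ω
R_total = R_p + 82.0 = 112.1 + 82.0 = 194.1 Ω
I = V / R_total = 219 / 194.1 = 1.128 A
Voltage across the parallel pair: V_p = I × R_p = 1.128 × 112.1 = 126.5 V
R1 sits across V_p; its power is V_p²/R.
P_R1 = (126.5)² / 150 = 106.7 W

107 W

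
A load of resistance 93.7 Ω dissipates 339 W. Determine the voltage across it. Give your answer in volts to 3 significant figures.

Rearranging the power relation for the two known quantities gives V = √(P R).
V = √(339 × 93.7) = 178.2 V

178 V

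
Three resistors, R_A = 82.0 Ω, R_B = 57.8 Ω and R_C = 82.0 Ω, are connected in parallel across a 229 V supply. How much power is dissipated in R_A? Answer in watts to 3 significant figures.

640 W

Every branch has 229 V across it, so for R_A the power is simply V²/R.
P_R_A = V² / R_A = (229)² / 82.0 Ω = 639.5 W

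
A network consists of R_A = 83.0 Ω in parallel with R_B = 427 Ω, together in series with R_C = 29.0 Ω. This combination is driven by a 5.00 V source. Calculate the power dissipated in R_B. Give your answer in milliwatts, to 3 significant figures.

29.1 mW

First find R_p for the parallel pair, then treat R_p + R_C as a series loop.
R_p = (83.0×427)/(83.0+427) = 69.49 Ω
R_total = R_p + 29.0 = 69.49 + 29.0 = 98.49 Ω
I = V / R_total = 5.00 / 98.49 = 0.05077 A
Voltage across the parallel pair: V_p = I × R_p = 0.05077 × 69.49 = 3.528 V
R_B has V_p across it, so P = V_p²/R_B.
P_R_B = (3.528)² / 427 = 0.02915 W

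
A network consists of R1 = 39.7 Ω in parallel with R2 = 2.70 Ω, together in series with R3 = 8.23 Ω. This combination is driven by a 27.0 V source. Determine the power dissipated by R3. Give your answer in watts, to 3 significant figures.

51.8 W

Collapse the R1‖R2 pair into one equivalent R_p; then R_p and R3 form a series string.
R_p = (39.7×2.70)/(39.7+2.70) = 2.528 Ω
R_total = R_p + 8.23 = 2.528 + 8.23 = 10.76 Ω
I = V / R_total = 27.0 / 10.76 = 2.510 A
R3 is the series element, so its power is I²R.
P_R3 = (2.510)² × 8.23 = 51.84 W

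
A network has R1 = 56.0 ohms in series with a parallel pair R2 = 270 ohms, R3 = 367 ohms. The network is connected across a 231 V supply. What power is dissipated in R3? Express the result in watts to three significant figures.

Collapse R2‖R3 to a single equivalent, reducing the network to two series elements.
R_p = (270×367)/(270+367) = 155.6 Ω
R_total = 56.0 + 155.6 = 211.6 Ω
I = V / R_total = 231 / 211.6 = 1.092 A
Voltage across the parallel pair: V_p = I × R_p = 1.092 × 155.6 = 169.9 V
R3 sees V_p directly, so P = V_p² / R3.
P_R3 = (169.9)² / 367 = 78.61 W

78.6 W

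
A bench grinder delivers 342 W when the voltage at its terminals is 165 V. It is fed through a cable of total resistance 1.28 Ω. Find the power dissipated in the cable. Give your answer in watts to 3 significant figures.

5.50 W

The cable and load are in series, so the same current flows in both; the loss is I²R_line.
I = P / V = 342 / 165 = 2.073 A through the cable.
P_line = I² R_line = (2.073)² × 1.28 = 5.499 W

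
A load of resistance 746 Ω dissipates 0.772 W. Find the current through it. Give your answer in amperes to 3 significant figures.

Inverting the appropriate power form: I = √(P / R).
I = √(0.772 / 746) = 0.03217 A

0.0322 A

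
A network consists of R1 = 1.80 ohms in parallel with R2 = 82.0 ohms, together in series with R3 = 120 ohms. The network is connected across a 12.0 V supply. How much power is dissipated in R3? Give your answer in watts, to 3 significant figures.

1.17 W

Collapse the R1‖R2 pair into one equivalent R_p; then R_p and R3 form a series string.
R_p = (1.80×82.0)/(1.80+82.0) = 1.761 Ω
R_total = R_p + 120 = 1.761 + 120 = 121.8 Ω
I = V / R_total = 12.0 / 121.8 = 0.09855 A
All the supply current flows through R3; use P = I²R3.
P_R3 = (0.09855)² × 120 = 1.166 W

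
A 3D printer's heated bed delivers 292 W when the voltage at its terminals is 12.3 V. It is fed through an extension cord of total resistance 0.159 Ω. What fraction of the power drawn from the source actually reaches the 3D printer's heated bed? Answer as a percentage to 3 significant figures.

I = P / V = 292 / 12.3 = 23.74 A through the extension cord.
P_line = I² R_line = (23.74)² × 0.159 = 89.61 W
P_source = P_load + P_line = 292.0 + 89.61 = 381.6 W
η = P_load / P_source = 292.0 / 381.6 = 0.7652

76.5 %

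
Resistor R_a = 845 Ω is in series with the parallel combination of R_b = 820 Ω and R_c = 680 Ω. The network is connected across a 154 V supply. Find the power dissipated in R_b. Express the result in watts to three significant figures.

2.70 W

Replace R_b and R_c with their parallel equivalent so the circuit becomes R_a in series with R_p.
R_p = (820×680)/(820+680) = 371.7 Ω
R_total = 845 + 371.7 = 1217 Ω
I = V / R_total = 154 / 1217 = 0.1266 A
Voltage across the parallel pair: V_p = I × R_p = 0.1266 × 371.7 = 47.05 V
With V_p across R_b, its power is V_p²/R_b.
P_R_b = (47.05)² / 820 = 2.700 W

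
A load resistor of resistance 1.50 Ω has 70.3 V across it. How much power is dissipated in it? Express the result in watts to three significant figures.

3290 W

Voltage and resistance are given, so P = V²/R is the one-step route.
P = (70.3 V)² / 1.50 Ω = 3295 W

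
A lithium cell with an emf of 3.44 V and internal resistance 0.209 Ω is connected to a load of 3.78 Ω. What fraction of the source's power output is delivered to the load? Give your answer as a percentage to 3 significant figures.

94.8 %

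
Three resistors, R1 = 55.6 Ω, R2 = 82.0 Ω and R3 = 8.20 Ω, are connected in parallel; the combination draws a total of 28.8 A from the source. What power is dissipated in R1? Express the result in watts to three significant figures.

645 W

Only the total current is stated, so first find the parallel equivalent to get the voltage across the combination.
1/R_eq = 1/55.6 + 1/82.0 + 1/8.20 ⇒ R_eq = 6.573 Ω
V = I_total × R_eq = 28.80 × 6.573 = 189.3 V
P_R1 = V² / R1 = (189.3)² / 55.6 = 644.6 W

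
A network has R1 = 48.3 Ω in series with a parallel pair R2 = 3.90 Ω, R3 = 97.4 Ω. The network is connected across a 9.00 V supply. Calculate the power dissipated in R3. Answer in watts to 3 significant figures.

Replace R2 and R3 with their parallel equivalent so the circuit becomes R1 in series with R_p.
R_p = (3.90×97.4)/(3.90+97.4) = 3.750 Ω
R_total = 48.3 + 3.750 = 52.05 Ω
I = V / R_total = 9.00 / 52.05 = 0.1729 A
Voltage across the parallel pair: V_p = I × R_p = 0.1729 × 3.750 = 0.6484 V
R3 is across V_p, so use P = V²/R for that branch.
P_R3 = (0.6484)² / 97.4 = 0.004316 W

0.00432 W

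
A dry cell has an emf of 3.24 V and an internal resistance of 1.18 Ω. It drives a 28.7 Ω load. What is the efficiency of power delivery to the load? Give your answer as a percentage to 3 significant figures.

The source delivers εI, of which I²R reaches the load and I²r is lost; since I is common, η = R/(R+r).
η = R / (R + r) = 28.7 / (28.7 + 1.18) = 0.9605

96.1 %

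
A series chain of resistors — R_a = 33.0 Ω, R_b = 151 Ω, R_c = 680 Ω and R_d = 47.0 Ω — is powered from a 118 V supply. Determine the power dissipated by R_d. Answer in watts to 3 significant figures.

0.789 W

Every series element carries the same I. Get I from the total resistance, then P = I² × R_d.
R_total = 33.0 + 151 + 680 + 47.0 = 911.0 Ω
I = V / R_total = 118 / 911.0 = 0.1295 A
P_R_d = I² × R_d = (0.1295)² × 47.0 = 0.7885 W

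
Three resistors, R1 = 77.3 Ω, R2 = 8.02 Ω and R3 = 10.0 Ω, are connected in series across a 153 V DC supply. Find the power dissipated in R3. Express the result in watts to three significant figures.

25.8 W

Series elements share the same current, so find I first, then use P = I²R.
R_total = 77.3 + 8.02 + 10.0 = 95.32 Ω
I = V / R_total = 153 / 95.32 = 1.605 A
P_R3 = I² × R3 = (1.605)² × 10.0 = 25.76 W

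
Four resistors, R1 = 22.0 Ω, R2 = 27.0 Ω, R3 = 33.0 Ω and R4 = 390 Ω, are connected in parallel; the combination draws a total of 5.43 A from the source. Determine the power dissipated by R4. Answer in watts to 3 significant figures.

5.68 W

The branches share the same voltage, but only the total current is given — find V from the equivalent resistance first.
1/R_eq = 1/22.0 + 1/27.0 + 1/33.0 + 1/390 ⇒ R_eq = 8.669 Ω
V = I_total × R_eq = 5.430 × 8.669 = 47.07 V
P_R4 = V² / R4 = (47.07)² / 390 = 5.681 W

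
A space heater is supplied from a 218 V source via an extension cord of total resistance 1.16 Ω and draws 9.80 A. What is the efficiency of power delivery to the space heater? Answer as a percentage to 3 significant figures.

The extension cord carries the full 9.80 A.
P_line = I² R_line = (9.800)² × 1.16 = 111.4 W
P_source = V I = 218 × 9.800 = 2136 W; P_load = 2025 W
η = P_load / P_source = 2025 / 2136 = 0.9479

94.8 %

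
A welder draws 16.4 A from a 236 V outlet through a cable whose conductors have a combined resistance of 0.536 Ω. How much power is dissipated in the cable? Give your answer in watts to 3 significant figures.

144 W

The cable is a series resistance carrying the load current; its dissipation is I²R_line.
The cable carries the full 16.4 A.
P_line = I² R_line = (16.40)² × 0.536 = 144.2 W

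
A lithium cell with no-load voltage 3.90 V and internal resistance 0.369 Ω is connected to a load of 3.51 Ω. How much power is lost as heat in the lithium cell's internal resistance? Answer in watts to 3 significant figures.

0.373 W

The source's internal resistance is just another series element carrying I; its dissipation is I²r.
I = ε / (r + R) = 3.90 / (0.369 + 3.51) = 1.005 A
P_int = I² r = (1.005)² × 0.369 = 0.3730 W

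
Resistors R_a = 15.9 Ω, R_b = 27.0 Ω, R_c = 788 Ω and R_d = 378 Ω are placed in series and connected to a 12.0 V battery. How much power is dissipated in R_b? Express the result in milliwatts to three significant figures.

2.66 mW

Since the resistors are in series they all carry the loop current I = V/R_total; the power in any one is I²R.
R_total = 15.9 + 27.0 + 788 + 378 = 1209 Ω
I = V / R_total = 12.0 / 1209 = 0.009926 A
P_R_b = I² × R_b = (0.009926)² × 27.0 = 0.002660 W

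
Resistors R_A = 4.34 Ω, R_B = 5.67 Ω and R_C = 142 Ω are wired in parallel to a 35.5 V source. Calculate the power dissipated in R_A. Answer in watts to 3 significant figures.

290 W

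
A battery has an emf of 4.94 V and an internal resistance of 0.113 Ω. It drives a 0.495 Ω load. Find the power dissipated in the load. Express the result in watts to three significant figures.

32.7 W

The internal resistance and the load are in series, so the same I flows through both; get I from ε/(r+R), then I²R for the load.
I = ε / (r + R) = 4.94 / (0.113 + 0.495) = 8.125 A
P_load = I² R = (8.125)² × 0.495 = 32.68 W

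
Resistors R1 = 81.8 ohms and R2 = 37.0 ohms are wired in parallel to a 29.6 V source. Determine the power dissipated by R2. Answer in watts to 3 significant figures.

23.7 W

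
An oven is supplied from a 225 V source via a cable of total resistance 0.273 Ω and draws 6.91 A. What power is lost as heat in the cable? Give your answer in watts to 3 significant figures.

Only the current and the line resistance are needed for the I²R loss.
The cable carries the full 6.91 A.
P_line = I² R_line = (6.910)² × 0.273 = 13.04 W

13.0 W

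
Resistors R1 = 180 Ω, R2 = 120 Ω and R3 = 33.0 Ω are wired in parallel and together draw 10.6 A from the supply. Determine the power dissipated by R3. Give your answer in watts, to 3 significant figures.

1740 W

The branches share the same voltage, but only the total current is given — find V from the equivalent resistance first.
1/R_eq = 1/180 + 1/120 + 1/33.0 ⇒ R_eq = 22.63 Ω
V = I_total × R_eq = 10.60 × 22.63 = 239.9 V
P_R3 = V² / R3 = (239.9)² / 33.0 = 1743 W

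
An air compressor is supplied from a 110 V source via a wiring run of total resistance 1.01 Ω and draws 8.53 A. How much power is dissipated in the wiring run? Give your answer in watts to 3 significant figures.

73.5 W

The wiring run and load are in series, so the same current flows in both; the loss is I²R_line.
The wiring run carries the full 8.53 A.
P_line = I² R_line = (8.530)² × 1.01 = 73.49 W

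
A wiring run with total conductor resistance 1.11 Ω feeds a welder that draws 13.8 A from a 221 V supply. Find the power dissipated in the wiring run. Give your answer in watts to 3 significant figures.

The wiring run and load are in series, so the same current flows in both; the loss is I²R_line.
The wiring run carries the full 13.8 A.
P_line = I² R_line = (13.80)² × 1.11 = 211.4 W

211 W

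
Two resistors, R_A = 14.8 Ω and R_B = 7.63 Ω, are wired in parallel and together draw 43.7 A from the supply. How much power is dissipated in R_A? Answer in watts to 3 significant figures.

The branches share the same voltage, but only the total current is given — find V from the equivalent resistance first.
1/R_eq = 1/14.8 + 1/7.63 ⇒ R_eq = 5.035 Ω
V = I_total × R_eq = 43.70 × 5.035 = 220.0 V
P_R_A = V² / R_A = (220.0)² / 14.8 = 3271 W

3270 W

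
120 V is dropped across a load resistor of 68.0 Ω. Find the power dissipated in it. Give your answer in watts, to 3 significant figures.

212 W

With V across and R both known, P = V²/R gives the dissipation directly.
P = (120 V)² / 68.0 Ω = 211.8 W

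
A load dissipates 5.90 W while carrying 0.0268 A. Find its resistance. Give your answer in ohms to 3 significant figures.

8210 Ω

The two known quantities fix the third via R = P / I².
R = 5.90 / (0.02680)² = 8215 Ω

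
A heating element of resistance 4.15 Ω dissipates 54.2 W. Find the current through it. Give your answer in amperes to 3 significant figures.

Rearranging the power relation for the two known quantities gives I = √(P / R).
I = √(54.2 / 4.15) = 3.614 A

3.61 A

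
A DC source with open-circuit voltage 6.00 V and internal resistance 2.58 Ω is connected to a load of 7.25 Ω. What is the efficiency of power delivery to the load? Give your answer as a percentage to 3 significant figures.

73.8 %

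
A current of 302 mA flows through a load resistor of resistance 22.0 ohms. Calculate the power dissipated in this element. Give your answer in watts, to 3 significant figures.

Current and resistance are given, so P = I²R is the direct form.
P = (0.3020 A)² × 22.0 Ω = 2.006 W

2.01 W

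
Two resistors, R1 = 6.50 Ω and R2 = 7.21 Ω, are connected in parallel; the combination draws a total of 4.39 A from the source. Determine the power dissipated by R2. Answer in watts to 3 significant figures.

31.2 W

The branches share the same voltage, but only the total current is given — find V from the equivalent resistance first.
1/R_eq = 1/6.50 + 1/7.21 ⇒ R_eq = 3.418 Ω
V = I_total × R_eq = 4.390 × 3.418 = 15.01 V
P_R2 = V² / R2 = (15.01)² / 7.21 = 31.23 W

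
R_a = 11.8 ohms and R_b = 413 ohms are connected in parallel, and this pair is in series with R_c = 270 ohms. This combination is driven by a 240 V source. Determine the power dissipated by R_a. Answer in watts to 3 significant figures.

Collapse the R_a‖R_b pair into one equivalent R_p; then R_p and R_c form a series string.
R_p = (11.8×413)/(11.8+413) = 11.47 Ω
R_total = R_p + 270 = 11.47 + 270 = 281.5 Ω
I = V / R_total = 240 / 281.5 = 0.8527 A
Voltage across the parallel pair: V_p = I × R_p = 0.8527 × 11.47 = 9.782 V
Use P = V²/R for R_a with V = V_p.
P_R_a = (9.782)² / 11.8 = 8.109 W

8.11 W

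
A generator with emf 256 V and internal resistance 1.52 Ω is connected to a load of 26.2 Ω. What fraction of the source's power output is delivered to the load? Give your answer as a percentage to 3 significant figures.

Efficiency is P_load / P_total. With a series r and R sharing the same I, P = I²R for each, so η = R/(R+r).
η = R / (R + r) = 26.2 / (26.2 + 1.52) = 0.9452

94.5 %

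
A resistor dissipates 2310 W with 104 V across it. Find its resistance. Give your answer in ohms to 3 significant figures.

Rearranging the power relation for the two known quantities gives R = V² / P.
R = (104)² / 2310 = 4.682 Ω

4.68 Ω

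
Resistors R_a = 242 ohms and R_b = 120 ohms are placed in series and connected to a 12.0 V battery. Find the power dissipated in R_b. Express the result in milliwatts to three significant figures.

Every series element carries the same I. Get I from the total resistance, then P = I² × R_b.
R_total = 242 + 120 = 362.0 Ω
I = V / R_total = 12.0 / 362.0 = 0.03315 A
P_R_b = I² × R_b = (0.03315)² × 120 = 0.1319 W

132 mW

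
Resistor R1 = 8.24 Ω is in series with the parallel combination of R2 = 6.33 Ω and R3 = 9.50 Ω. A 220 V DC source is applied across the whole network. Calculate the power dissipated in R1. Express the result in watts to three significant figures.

2750 W

Reduce the parallel pair to R_p first; the network is then a simple series string.
R_p = (6.33×9.50)/(6.33+9.50) = 3.799 Ω
R_total = 8.24 + 3.799 = 12.04 Ω
I = V / R_total = 220 / 12.04 = 18.27 A
All the current flows through R1; use P = I²R.
P_R1 = (18.27)² × 8.24 = 2752 W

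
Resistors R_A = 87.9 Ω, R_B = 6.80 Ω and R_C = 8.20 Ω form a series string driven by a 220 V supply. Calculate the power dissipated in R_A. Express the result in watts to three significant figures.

402 W

Series elements share the same current, so find I first, then use P = I²R.
R_total = 87.9 + 6.80 + 8.20 = 102.9 Ω
I = V / R_total = 220 / 102.9 = 2.138 A
P_R_A = I² × R_A = (2.138)² × 87.9 = 401.8 W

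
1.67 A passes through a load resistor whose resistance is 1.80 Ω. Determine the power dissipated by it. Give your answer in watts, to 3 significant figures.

With I and R stated, P = I²R applies in one step.
P = (1.670 A)² × 1.80 Ω = 5.020 W

5.02 W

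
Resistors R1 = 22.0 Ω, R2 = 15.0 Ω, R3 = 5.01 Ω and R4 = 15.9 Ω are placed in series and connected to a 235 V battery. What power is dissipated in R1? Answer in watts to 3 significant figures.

362 W

Since the resistors are in series they all carry the loop current I = V/R_total; the power in any one is I²R.
R_total = 22.0 + 15.0 + 5.01 + 15.9 = 57.91 Ω
I = V / R_total = 235 / 57.91 = 4.058 A
P_R1 = I² × R1 = (4.058)² × 22.0 = 362.3 W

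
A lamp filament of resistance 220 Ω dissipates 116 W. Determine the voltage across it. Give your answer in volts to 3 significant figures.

160 V

Rearranging the power relation for the two known quantities gives V = √(P R).
V = √(116 × 220) = 159.7 V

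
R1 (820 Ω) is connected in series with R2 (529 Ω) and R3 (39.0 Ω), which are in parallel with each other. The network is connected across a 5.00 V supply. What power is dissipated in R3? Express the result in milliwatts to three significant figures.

Collapse R2‖R3 to a single equivalent, reducing the network to two series elements.
R_p = (529×39.0)/(529+39.0) = 36.32 Ω
R_total = 820 + 36.32 = 856.3 Ω
I = V / R_total = 5.00 / 856.3 = 0.005839 A
Voltage across the parallel pair: V_p = I × R_p = 0.005839 × 36.32 = 0.2121 V
With V_p across R3, its power is V_p²/R3.
P_R3 = (0.2121)² / 39.0 = 0.001153 W

1.15 mW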